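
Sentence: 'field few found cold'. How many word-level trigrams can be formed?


Word trigrams from [4] words:
  Trigram 1: (field few found)
  Trigram 2: (few found cold)
Total word trigrams: 4 - 2 = 2

2


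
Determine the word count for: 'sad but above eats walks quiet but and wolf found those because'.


Counting words by splitting on spaces:
  Word 1: 'sad'
  Word 2: 'but'
  Word 3: 'above'
  Word 4: 'eats'
  Word 5: 'walks'
  Word 6: 'quiet'
  Word 7: 'but'
  Word 8: 'and'
  Word 9: 'wolf'
  Word 10: 'found'
  Word 11: 'those'
  Word 12: 'because'
Total words: 12

12


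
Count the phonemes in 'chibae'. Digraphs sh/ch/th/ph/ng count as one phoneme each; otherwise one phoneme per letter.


Parsing 'chibae' greedily, digraphs first:
  'ch' -> digraph (1 consonant phoneme) (phonemes so far: 1)
  'i' -> vowel phoneme (phonemes so far: 2)
  'b' -> consonant phoneme (phonemes so far: 3)
  'a' -> vowel phoneme (phonemes so far: 4)
  'e' -> vowel phoneme (phonemes so far: 5)
Total phonemes: 5

5


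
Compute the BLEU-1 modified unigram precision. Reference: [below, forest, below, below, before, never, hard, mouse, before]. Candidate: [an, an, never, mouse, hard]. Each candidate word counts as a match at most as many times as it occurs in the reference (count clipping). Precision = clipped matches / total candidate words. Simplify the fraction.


Reference word counts: {'before': 2, 'below': 3, 'forest': 1, 'hard': 1, 'mouse': 1, 'never': 1}
Checking each candidate word (with clipping):
  'an' -> not in reference -> no match (matches: 0)
  'an' -> not in reference -> no match (matches: 0)
  'never' -> in reference (ref count 1, used 1/1) -> match (matches: 1)
  'mouse' -> in reference (ref count 1, used 1/1) -> match (matches: 2)
  'hard' -> in reference (ref count 1, used 1/1) -> match (matches: 3)
Clipped matches: 3, Candidate length: 5
Precision = 3/5

3/5


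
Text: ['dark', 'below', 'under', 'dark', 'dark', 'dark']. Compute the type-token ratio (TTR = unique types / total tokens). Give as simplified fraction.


Tokens: 6
Unique types: ('below', 'dark', 'under') = 3
TTR = 3/6
Simplify: divide both by 3 -> 1/2
TTR = 1/2

1/2


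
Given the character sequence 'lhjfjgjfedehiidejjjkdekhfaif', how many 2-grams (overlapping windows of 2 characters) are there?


String 'lhjfjgjfedehiidejjjkdekhfaif' has length L = 28.
Number of overlapping n-grams = L - n + 1
Substituting: 28 - 2 + 1 = 27

27


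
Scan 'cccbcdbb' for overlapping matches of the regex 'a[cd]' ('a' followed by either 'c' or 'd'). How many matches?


Pattern: a[cd] means 'a' followed by either 'c' or 'd'.
Scanning 'cccbcdbb' position-by-position:
  Pos 0: window 'cc' -> no
  Pos 1: window 'cc' -> no
  Pos 2: window 'cb' -> no
  Pos 3: window 'bc' -> no
  Pos 4: window 'cd' -> no
  Pos 5: window 'db' -> no
  Pos 6: window 'bb' -> no
  Pos 7: window 'b' -> no
Total matches: 0

0


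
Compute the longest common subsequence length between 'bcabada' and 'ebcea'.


DP table for LCS of 'bcabada' and 'ebcea':
       e  b  c  e  a
    0  0  0  0  0  0
  b 0  0  1  1  1  1
  c 0  0  1  2  2  2
  a 0  0  1  2  2  3
  b 0  0  1  2  2  3
  a 0  0  1  2  2  3
  d 0  0  1  2  2  3
  a 0  0  1  2  2  3
LCS: 'bca'
LCS length = 3

3


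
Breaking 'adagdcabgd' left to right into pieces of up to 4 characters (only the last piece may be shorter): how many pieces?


'adagdcabgd' has 10 characters.
Chunking with max size 4:
  Chunk 1: 'adag' (positions 0-3)
  Chunk 2: 'dcab' (positions 4-7)
  Chunk 3: 'gd' (positions 8-9)
Total chunks: ceil(10 / 4) = 3

3


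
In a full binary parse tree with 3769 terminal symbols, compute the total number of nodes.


Leaf nodes (terminals): 3769
Internal nodes = n - 1 = 3769 - 1 = 3768
Total = leaves + internal = 3769 + 3768 = 7537

7537


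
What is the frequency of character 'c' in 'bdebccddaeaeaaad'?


Scanning 'bdebccddaeaeaaad' for 'c':
  Position 4: 'c' -> MATCH (count: 1)
  Position 5: 'c' -> MATCH (count: 2)
Total occurrences of 'c': 2

2


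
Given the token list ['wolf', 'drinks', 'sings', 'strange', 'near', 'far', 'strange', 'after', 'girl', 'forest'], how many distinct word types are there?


Listing all tokens and tracking unique types:
  Token 1: 'wolf' -> NEW (unique so far: 1)
  Token 2: 'drinks' -> NEW (unique so far: 2)
  Token 3: 'sings' -> NEW (unique so far: 3)
  Token 4: 'strange' -> NEW (unique so far: 4)
  Token 5: 'near' -> NEW (unique so far: 5)
  Token 6: 'far' -> NEW (unique so far: 6)
  Token 7: 'strange' -> duplicate (unique so far: 6)
  Token 8: 'after' -> NEW (unique so far: 7)
  Token 9: 'girl' -> NEW (unique so far: 8)
  Token 10: 'forest' -> NEW (unique so far: 9)
Unique types: ('after', 'drinks', 'far', 'forest', 'girl', 'near', 'sings', 'strange', 'wolf')
Vocabulary size: 9

9


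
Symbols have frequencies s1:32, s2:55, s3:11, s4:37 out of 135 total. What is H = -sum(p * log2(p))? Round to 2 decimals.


Computing entropy H = -sum(p_i * log2(p_i)):
  s1: p = 32/135 = 0.2370, -p*log2(p) = 0.4923
  s2: p = 55/135 = 0.4074, -p*log2(p) = 0.5278
  s3: p = 11/135 = 0.0815, -p*log2(p) = 0.2947
  s4: p = 37/135 = 0.2741, -p*log2(p) = 0.5118
H = sum of terms = 1.8266
Rounded to 2 decimals: 1.83

1.83


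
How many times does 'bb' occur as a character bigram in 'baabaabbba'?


Scanning 'baabaabbba' for bigram 'bb':
  Position 0: 'ba' -> no
  Position 1: 'aa' -> no
  Position 2: 'ab' -> no
  Position 3: 'ba' -> no
  Position 4: 'aa' -> no
  Position 5: 'ab' -> no
  Position 6: 'bb' -> MATCH
  Position 7: 'bb' -> MATCH
  Position 8: 'ba' -> no
Total matches: 2

2


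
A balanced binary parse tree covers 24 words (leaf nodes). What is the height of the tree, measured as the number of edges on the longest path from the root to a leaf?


In a balanced binary tree with n leaves the deepest leaf is ceil(log2(n)) edges below the root.
log2(24) = 4.5850
ceil(4.5850) = 5
height (edges) = 5

5


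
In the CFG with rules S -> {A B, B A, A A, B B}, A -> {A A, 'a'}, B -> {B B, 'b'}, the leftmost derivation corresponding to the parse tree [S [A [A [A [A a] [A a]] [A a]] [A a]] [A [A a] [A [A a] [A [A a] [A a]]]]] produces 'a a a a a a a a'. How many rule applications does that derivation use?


Every bracketed nonterminal node [X ...] in the tree is produced by exactly one rule application.
Reading the tree off as a leftmost derivation:
  Step 1: S  =>  A A   (applied S -> A A)
  Step 2: A A  =>  A A A   (applied A -> A A)
  Step 3: A A A  =>  A A A A   (applied A -> A A)
  Step 4: A A A A  =>  A A A A A   (applied A -> A A)
  Step 5: A A A A A  =>  a A A A A   (applied A -> a)
  Step 6: a A A A A  =>  a a A A A   (applied A -> a)
  Step 7: a a A A A  =>  a a a A A   (applied A -> a)
  Step 8: a a a A A  =>  a a a a A   (applied A -> a)
  Step 9: a a a a A  =>  a a a a A A   (applied A -> A A)
  Step 10: a a a a A A  =>  a a a a a A   (applied A -> a)
  Step 11: a a a a a A  =>  a a a a a A A   (applied A -> A A)
  Step 12: a a a a a A A  =>  a a a a a a A   (applied A -> a)
  Step 13: a a a a a a A  =>  a a a a a a A A   (applied A -> A A)
  Step 14: a a a a a a A A  =>  a a a a a a a A   (applied A -> a)
  Step 15: a a a a a a a A  =>  a a a a a a a a   (applied A -> a)
Final yield: a a a a a a a a
Total rewrite steps: 15

15


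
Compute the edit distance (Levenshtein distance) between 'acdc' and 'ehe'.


Building DP table for s1='acdc' (len 4) and s2='ehe' (len 3):
       e  h  e
    0  1  2  3
  a 1  1  2  3
  c 2  2  2  3
  d 3  3  3  3
  c 4  4  4  4
Edit distance = dp[4][3] = 4

4


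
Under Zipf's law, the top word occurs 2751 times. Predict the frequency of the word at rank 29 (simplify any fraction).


Zipf's law: freq(rank) = f1 / rank
f1 = 2751, rank = 29
freq = 2751 / 29
GCD(2751, 29) = 1
Simplified: 2751/29

2751/29


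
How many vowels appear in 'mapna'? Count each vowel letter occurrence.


Scanning each character of 'mapna':
  Position 1: 'm' -> consonant (running count: 0)
  Position 2: 'a' -> vowel (running count: 1)
  Position 3: 'p' -> consonant (running count: 1)
  Position 4: 'n' -> consonant (running count: 1)
  Position 5: 'a' -> vowel (running count: 2)
Total vowels: 2

2


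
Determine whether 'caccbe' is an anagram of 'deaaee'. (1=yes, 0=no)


Sort characters of 'caccbe': 'abccce'
Sort characters of 'deaaee': 'aadeee'
Sorted forms differ -> they are NOT anagrams
Result: 0

0


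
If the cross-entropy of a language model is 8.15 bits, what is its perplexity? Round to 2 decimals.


Perplexity formula: PP = 2^H
H = 8.15
PP = 2^8.15
Decompose: 2^8.15 = 2^8 * 2^0.15
2^8 = 256, 2^0.15 ~ 1.1095695
PP ~ 256 * 1.1095695 = 284.0497920
Rounded to 2 decimals: 284.05

284.05


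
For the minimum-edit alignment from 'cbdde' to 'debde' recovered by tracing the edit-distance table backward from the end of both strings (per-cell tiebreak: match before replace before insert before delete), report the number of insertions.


Edit distance = 3. Backtracking from cell (5, 5) with preference match > replace > insert > delete,
then listing the resulting alignment 'cbdde' -> 'debde' left to right:
  Step 1: replace c->d
  Step 2: replace b->e
  Step 3: replace d->b
  Step 4: keep 'd'
  Step 5: keep 'e'
Total insertions: 0

0


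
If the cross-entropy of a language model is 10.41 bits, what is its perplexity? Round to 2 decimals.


Perplexity formula: PP = 2^H
H = 10.41
PP = 2^10.41
Decompose: 2^10.41 = 2^10 * 2^0.41
2^10 = 1024, 2^0.41 ~ 1.3286858
PP ~ 1024 * 1.3286858 = 1360.5742592
Rounded to 2 decimals: 1360.57

1360.57


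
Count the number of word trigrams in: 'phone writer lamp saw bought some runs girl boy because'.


Word trigrams from [10] words:
  Trigram 1: (phone writer lamp)
  Trigram 2: (writer lamp saw)
  Trigram 3: (lamp saw bought)
  Trigram 4: (saw bought some)
  Trigram 5: (bought some runs)
  Trigram 6: (some runs girl)
  Trigram 7: (runs girl boy)
  Trigram 8: (girl boy because)
Total word trigrams: 10 - 2 = 8

8


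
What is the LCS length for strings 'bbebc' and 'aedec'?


DP table for LCS of 'bbebc' and 'aedec':
       a  e  d  e  c
    0  0  0  0  0  0
  b 0  0  0  0  0  0
  b 0  0  0  0  0  0
  e 0  0  1  1  1  1
  b 0  0  1  1  1  1
  c 0  0  1  1  1  2
LCS: 'ec'
LCS length = 2

2


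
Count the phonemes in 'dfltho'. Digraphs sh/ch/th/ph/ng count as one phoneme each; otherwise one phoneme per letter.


Parsing 'dfltho' greedily, digraphs first:
  'd' -> consonant phoneme (phonemes so far: 1)
  'f' -> consonant phoneme (phonemes so far: 2)
  'l' -> consonant phoneme (phonemes so far: 3)
  'th' -> digraph (1 consonant phoneme) (phonemes so far: 4)
  'o' -> vowel phoneme (phonemes so far: 5)
Total phonemes: 5

5


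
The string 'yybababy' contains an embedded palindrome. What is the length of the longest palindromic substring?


Scanning 'yybababy' for palindromic substrings.
Substring at positions 1-7: 'ybababy'.
Check: reverse('ybababy') = 'ybababy' -> palindrome confirmed.
Neighbouring characters ('y' / '-') break symmetry, so it cannot extend further.
No longer palindromic substring exists; longest length = 7

7


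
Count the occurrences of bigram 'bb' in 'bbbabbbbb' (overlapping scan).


Scanning 'bbbabbbbb' for bigram 'bb':
  Position 0: 'bb' -> MATCH
  Position 1: 'bb' -> MATCH
  Position 2: 'ba' -> no
  Position 3: 'ab' -> no
  Position 4: 'bb' -> MATCH
  Position 5: 'bb' -> MATCH
  Position 6: 'bb' -> MATCH
  Position 7: 'bb' -> MATCH
Total matches: 6

6


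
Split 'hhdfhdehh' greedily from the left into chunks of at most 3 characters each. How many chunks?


'hhdfhdehh' has 9 characters.
Chunking with max size 3:
  Chunk 1: 'hhd' (positions 0-2)
  Chunk 2: 'fhd' (positions 3-5)
  Chunk 3: 'ehh' (positions 6-8)
Total chunks: ceil(9 / 3) = 3

3


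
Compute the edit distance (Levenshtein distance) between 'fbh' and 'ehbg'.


Building DP table for s1='fbh' (len 3) and s2='ehbg' (len 4):
       e  h  b  g
    0  1  2  3  4
  f 1  1  2  3  4
  b 2  2  2  2  3
  h 3  3  2  3  3
Edit distance = dp[3][4] = 3

3


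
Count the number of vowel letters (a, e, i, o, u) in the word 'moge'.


Scanning each character of 'moge':
  Position 1: 'm' -> consonant (running count: 0)
  Position 2: 'o' -> vowel (running count: 1)
  Position 3: 'g' -> consonant (running count: 1)
  Position 4: 'e' -> vowel (running count: 2)
Total vowels: 2

2


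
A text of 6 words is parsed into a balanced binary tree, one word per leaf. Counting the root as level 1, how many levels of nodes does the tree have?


In a balanced binary tree with n leaves the deepest leaf is ceil(log2(n)) edges below the root,
so counting node levels inclusive of root and leaves gives ceil(log2(n)) + 1 levels.
log2(6) = 2.5850
ceil(2.5850) = 3
levels = 3 + 1 = 4

4


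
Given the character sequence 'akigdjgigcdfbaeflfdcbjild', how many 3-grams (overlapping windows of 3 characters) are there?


String 'akigdjgigcdfbaeflfdcbjild' has length L = 25.
Number of overlapping n-grams = L - n + 1
Substituting: 25 - 3 + 1 = 23

23


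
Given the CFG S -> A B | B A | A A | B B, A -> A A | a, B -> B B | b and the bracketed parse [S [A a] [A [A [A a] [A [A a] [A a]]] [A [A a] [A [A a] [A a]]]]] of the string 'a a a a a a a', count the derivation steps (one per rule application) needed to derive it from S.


Every bracketed nonterminal node [X ...] in the tree is produced by exactly one rule application.
Reading the tree off as a leftmost derivation:
  Step 1: S  =>  A A   (applied S -> A A)
  Step 2: A A  =>  a A   (applied A -> a)
  Step 3: a A  =>  a A A   (applied A -> A A)
  Step 4: a A A  =>  a A A A   (applied A -> A A)
  Step 5: a A A A  =>  a a A A   (applied A -> a)
  Step 6: a a A A  =>  a a A A A   (applied A -> A A)
  Step 7: a a A A A  =>  a a a A A   (applied A -> a)
  Step 8: a a a A A  =>  a a a a A   (applied A -> a)
  Step 9: a a a a A  =>  a a a a A A   (applied A -> A A)
  Step 10: a a a a A A  =>  a a a a a A   (applied A -> a)
  Step 11: a a a a a A  =>  a a a a a A A   (applied A -> A A)
  Step 12: a a a a a A A  =>  a a a a a a A   (applied A -> a)
  Step 13: a a a a a a A  =>  a a a a a a a   (applied A -> a)
Final yield: a a a a a a a
Total rewrite steps: 13

13


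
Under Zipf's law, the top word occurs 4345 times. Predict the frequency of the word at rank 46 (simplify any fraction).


Zipf's law: freq(rank) = f1 / rank
f1 = 4345, rank = 46
freq = 4345 / 46
GCD(4345, 46) = 1
Simplified: 4345/46

4345/46


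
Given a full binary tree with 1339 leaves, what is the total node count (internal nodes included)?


Leaf nodes (terminals): 1339
Internal nodes = n - 1 = 1339 - 1 = 1338
Total = leaves + internal = 1339 + 1338 = 2677

2677


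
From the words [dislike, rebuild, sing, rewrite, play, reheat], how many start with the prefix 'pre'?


Checking each word for prefix 'pre':
  'dislike' -> no (count: 0)
  'rebuild' -> no (count: 0)
  'sing' -> no (count: 0)
  'rewrite' -> no (count: 0)
  'play' -> no (count: 0)
  'reheat' -> no (count: 0)
Total with prefix 'pre': 0

0


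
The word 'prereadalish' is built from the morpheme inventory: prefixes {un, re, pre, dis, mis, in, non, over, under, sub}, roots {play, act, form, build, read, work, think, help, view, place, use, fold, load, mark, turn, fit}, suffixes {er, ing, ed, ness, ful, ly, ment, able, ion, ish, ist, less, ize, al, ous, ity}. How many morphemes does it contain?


Segmenting 'prereadalish' against the inventory:
  'pre' -> prefix (morpheme 1)
  'read' -> root (morpheme 2)
  'al' -> suffix (morpheme 3)
  'ish' -> suffix (morpheme 4)
Total morphemes: 4

4


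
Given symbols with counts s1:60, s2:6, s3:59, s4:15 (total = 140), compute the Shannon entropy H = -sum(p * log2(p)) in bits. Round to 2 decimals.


Computing entropy H = -sum(p_i * log2(p_i)):
  s1: p = 60/140 = 0.4286, -p*log2(p) = 0.5239
  s2: p = 6/140 = 0.0429, -p*log2(p) = 0.1948
  s3: p = 59/140 = 0.4214, -p*log2(p) = 0.5254
  s4: p = 15/140 = 0.1071, -p*log2(p) = 0.3453
H = sum of terms = 1.5894
Rounded to 2 decimals: 1.59

1.59


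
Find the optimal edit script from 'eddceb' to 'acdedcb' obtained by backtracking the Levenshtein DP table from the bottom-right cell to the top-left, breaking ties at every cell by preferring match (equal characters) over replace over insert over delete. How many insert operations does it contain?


Edit distance = 4. Backtracking from cell (6, 7) with preference match > replace > insert > delete,
then listing the resulting alignment 'eddceb' -> 'acdedcb' left to right:
  Step 1: insert 'a' [insertion #1]
  Step 2: replace e->c
  Step 3: keep 'd'
  Step 4: insert 'e' [insertion #2]
  Step 5: keep 'd'
  Step 6: keep 'c'
  Step 7: delete 'e'
  Step 8: keep 'b'
Total insertions: 2

2


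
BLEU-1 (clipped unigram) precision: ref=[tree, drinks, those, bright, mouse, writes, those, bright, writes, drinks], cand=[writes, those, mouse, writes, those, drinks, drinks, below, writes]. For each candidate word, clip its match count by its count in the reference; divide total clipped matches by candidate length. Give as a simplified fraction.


Reference word counts: {'bright': 2, 'drinks': 2, 'mouse': 1, 'those': 2, 'tree': 1, 'writes': 2}
Checking each candidate word (with clipping):
  'writes' -> in reference (ref count 2, used 1/2) -> match (matches: 1)
  'those' -> in reference (ref count 2, used 1/2) -> match (matches: 2)
  'mouse' -> in reference (ref count 1, used 1/1) -> match (matches: 3)
  'writes' -> in reference (ref count 2, used 2/2) -> match (matches: 4)
  'those' -> in reference (ref count 2, used 2/2) -> match (matches: 5)
  'drinks' -> in reference (ref count 2, used 1/2) -> match (matches: 6)
  'drinks' -> in reference (ref count 2, used 2/2) -> match (matches: 7)
  'below' -> not in reference -> no match (matches: 7)
  'writes' -> ref count 2 already used up (2/2) -> clipped, no match (matches: 7)
Clipped matches: 7, Candidate length: 9
Precision = 7/9

7/9


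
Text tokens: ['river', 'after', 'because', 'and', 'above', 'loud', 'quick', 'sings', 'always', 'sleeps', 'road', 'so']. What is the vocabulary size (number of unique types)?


Listing all tokens and tracking unique types:
  Token 1: 'river' -> NEW (unique so far: 1)
  Token 2: 'after' -> NEW (unique so far: 2)
  Token 3: 'because' -> NEW (unique so far: 3)
  Token 4: 'and' -> NEW (unique so far: 4)
  Token 5: 'above' -> NEW (unique so far: 5)
  Token 6: 'loud' -> NEW (unique so far: 6)
  Token 7: 'quick' -> NEW (unique so far: 7)
  Token 8: 'sings' -> NEW (unique so far: 8)
  Token 9: 'always' -> NEW (unique so far: 9)
  Token 10: 'sleeps' -> NEW (unique so far: 10)
  Token 11: 'road' -> NEW (unique so far: 11)
  Token 12: 'so' -> NEW (unique so far: 12)
Unique types: ('above', 'after', 'always', 'and', 'because', 'loud', 'quick', 'river', 'road', 'sings', 'sleeps', 'so')
Vocabulary size: 12

12


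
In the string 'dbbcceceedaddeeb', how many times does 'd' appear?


Scanning 'dbbcceceedaddeeb' for 'd':
  Position 0: 'd' -> MATCH (count: 1)
  Position 9: 'd' -> MATCH (count: 2)
  Position 11: 'd' -> MATCH (count: 3)
  Position 12: 'd' -> MATCH (count: 4)
Total occurrences of 'd': 4

4


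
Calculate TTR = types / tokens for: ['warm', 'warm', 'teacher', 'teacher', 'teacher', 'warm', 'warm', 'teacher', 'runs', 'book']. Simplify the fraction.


Tokens: 10
Unique types: ('book', 'runs', 'teacher', 'warm') = 4
TTR = 4/10
Simplify: divide both by 2 -> 2/5
TTR = 2/5

2/5


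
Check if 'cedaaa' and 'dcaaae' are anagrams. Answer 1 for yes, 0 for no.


Sort characters of 'cedaaa': 'aaacde'
Sort characters of 'dcaaae': 'aaacde'
Sorted forms match -> they ARE anagrams
Result: 1

1


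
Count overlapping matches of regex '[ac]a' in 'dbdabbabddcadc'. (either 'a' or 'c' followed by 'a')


Pattern: [ac]a means either 'a' or 'c' followed by 'a'.
Scanning 'dbdabbabddcadc' position-by-position:
  Pos 0: window 'db' -> no
  Pos 1: window 'bd' -> no
  Pos 2: window 'da' -> no
  Pos 3: window 'ab' -> no
  Pos 4: window 'bb' -> no
  Pos 5: window 'ba' -> no
  Pos 6: window 'ab' -> no
  Pos 7: window 'bd' -> no
  Pos 8: window 'dd' -> no
  Pos 9: window 'dc' -> no
  Pos 10: window 'ca' -> MATCH
  Pos 11: window 'ad' -> no
  Pos 12: window 'dc' -> no
  Pos 13: window 'c' -> no
Total matches: 1

1


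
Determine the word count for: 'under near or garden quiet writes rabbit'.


Counting words by splitting on spaces:
  Word 1: 'under'
  Word 2: 'near'
  Word 3: 'or'
  Word 4: 'garden'
  Word 5: 'quiet'
  Word 6: 'writes'
  Word 7: 'rabbit'
Total words: 7

7


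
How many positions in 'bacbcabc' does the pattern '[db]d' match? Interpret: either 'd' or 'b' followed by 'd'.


Pattern: [db]d means either 'd' or 'b' followed by 'd'.
Scanning 'bacbcabc' position-by-position:
  Pos 0: window 'ba' -> no
  Pos 1: window 'ac' -> no
  Pos 2: window 'cb' -> no
  Pos 3: window 'bc' -> no
  Pos 4: window 'ca' -> no
  Pos 5: window 'ab' -> no
  Pos 6: window 'bc' -> no
  Pos 7: window 'c' -> no
Total matches: 0

0


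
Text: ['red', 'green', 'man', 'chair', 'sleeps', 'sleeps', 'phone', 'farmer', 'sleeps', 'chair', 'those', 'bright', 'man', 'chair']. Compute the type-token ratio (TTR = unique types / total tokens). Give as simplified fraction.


Tokens: 14
Unique types: ('bright', 'chair', 'farmer', 'green', 'man', 'phone', 'red', 'sleeps', 'those') = 9
TTR = 9/14
Already in lowest terms.

9/14


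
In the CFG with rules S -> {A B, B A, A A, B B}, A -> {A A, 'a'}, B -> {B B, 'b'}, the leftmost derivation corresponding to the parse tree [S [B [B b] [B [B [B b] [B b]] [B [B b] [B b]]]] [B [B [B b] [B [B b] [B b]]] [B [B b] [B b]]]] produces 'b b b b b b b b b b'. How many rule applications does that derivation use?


Every bracketed nonterminal node [X ...] in the tree is produced by exactly one rule application.
Reading the tree off as a leftmost derivation:
  Step 1: S  =>  B B   (applied S -> B B)
  Step 2: B B  =>  B B B   (applied B -> B B)
  Step 3: B B B  =>  b B B   (applied B -> b)
  Step 4: b B B  =>  b B B B   (applied B -> B B)
  Step 5: b B B B  =>  b B B B B   (applied B -> B B)
  Step 6: b B B B B  =>  b b B B B   (applied B -> b)
  Step 7: b b B B B  =>  b b b B B   (applied B -> b)
  Step 8: b b b B B  =>  b b b B B B   (applied B -> B B)
  Step 9: b b b B B B  =>  b b b b B B   (applied B -> b)
  Step 10: b b b b B B  =>  b b b b b B   (applied B -> b)
  Step 11: b b b b b B  =>  b b b b b B B   (applied B -> B B)
  Step 12: b b b b b B B  =>  b b b b b B B B   (applied B -> B B)
  Step 13: b b b b b B B B  =>  b b b b b b B B   (applied B -> b)
  Step 14: b b b b b b B B  =>  b b b b b b B B B   (applied B -> B B)
  Step 15: b b b b b b B B B  =>  b b b b b b b B B   (applied B -> b)
  Step 16: b b b b b b b B B  =>  b b b b b b b b B   (applied B -> b)
  Step 17: b b b b b b b b B  =>  b b b b b b b b B B   (applied B -> B B)
  Step 18: b b b b b b b b B B  =>  b b b b b b b b b B   (applied B -> b)
  Step 19: b b b b b b b b b B  =>  b b b b b b b b b b   (applied B -> b)
Final yield: b b b b b b b b b b
Total rewrite steps: 19

19


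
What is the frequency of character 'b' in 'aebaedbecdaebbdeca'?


Scanning 'aebaedbecdaebbdeca' for 'b':
  Position 2: 'b' -> MATCH (count: 1)
  Position 6: 'b' -> MATCH (count: 2)
  Position 12: 'b' -> MATCH (count: 3)
  Position 13: 'b' -> MATCH (count: 4)
Total occurrences of 'b': 4

4


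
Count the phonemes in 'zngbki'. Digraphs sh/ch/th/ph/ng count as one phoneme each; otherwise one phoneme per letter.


Parsing 'zngbki' greedily, digraphs first:
  'z' -> consonant phoneme (phonemes so far: 1)
  'ng' -> digraph (1 consonant phoneme) (phonemes so far: 2)
  'b' -> consonant phoneme (phonemes so far: 3)
  'k' -> consonant phoneme (phonemes so far: 4)
  'i' -> vowel phoneme (phonemes so far: 5)
Total phonemes: 5

5


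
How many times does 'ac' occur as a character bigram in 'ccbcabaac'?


Scanning 'ccbcabaac' for bigram 'ac':
  Position 0: 'cc' -> no
  Position 1: 'cb' -> no
  Position 2: 'bc' -> no
  Position 3: 'ca' -> no
  Position 4: 'ab' -> no
  Position 5: 'ba' -> no
  Position 6: 'aa' -> no
  Position 7: 'ac' -> MATCH
Total matches: 1

1


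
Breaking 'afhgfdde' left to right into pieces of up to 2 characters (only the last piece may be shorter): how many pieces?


'afhgfdde' has 8 characters.
Chunking with max size 2:
  Chunk 1: 'af' (positions 0-1)
  Chunk 2: 'hg' (positions 2-3)
  Chunk 3: 'fd' (positions 4-5)
  Chunk 4: 'de' (positions 6-7)
Total chunks: ceil(8 / 2) = 4

4


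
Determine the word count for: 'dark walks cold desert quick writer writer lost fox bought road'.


Counting words by splitting on spaces:
  Word 1: 'dark'
  Word 2: 'walks'
  Word 3: 'cold'
  Word 4: 'desert'
  Word 5: 'quick'
  Word 6: 'writer'
  Word 7: 'writer'
  Word 8: 'lost'
  Word 9: 'fox'
  Word 10: 'bought'
  Word 11: 'road'
Total words: 11

11


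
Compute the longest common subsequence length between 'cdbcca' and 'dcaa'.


DP table for LCS of 'cdbcca' and 'dcaa':
       d  c  a  a
    0  0  0  0  0
  c 0  0  1  1  1
  d 0  1  1  1  1
  b 0  1  1  1  1
  c 0  1  2  2  2
  c 0  1  2  2  2
  a 0  1  2  3  3
LCS: 'dca'
LCS length = 3

3


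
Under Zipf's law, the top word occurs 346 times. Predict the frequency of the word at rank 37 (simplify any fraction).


Zipf's law: freq(rank) = f1 / rank
f1 = 346, rank = 37
freq = 346 / 37
GCD(346, 37) = 1
Simplified: 346/37

346/37


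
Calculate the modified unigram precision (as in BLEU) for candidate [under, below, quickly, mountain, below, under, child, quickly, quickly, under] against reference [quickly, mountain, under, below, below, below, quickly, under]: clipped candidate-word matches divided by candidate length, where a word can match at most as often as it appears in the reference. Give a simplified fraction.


Reference word counts: {'below': 3, 'mountain': 1, 'quickly': 2, 'under': 2}
Checking each candidate word (with clipping):
  'under' -> in reference (ref count 2, used 1/2) -> match (matches: 1)
  'below' -> in reference (ref count 3, used 1/3) -> match (matches: 2)
  'quickly' -> in reference (ref count 2, used 1/2) -> match (matches: 3)
  'mountain' -> in reference (ref count 1, used 1/1) -> match (matches: 4)
  'below' -> in reference (ref count 3, used 2/3) -> match (matches: 5)
  'under' -> in reference (ref count 2, used 2/2) -> match (matches: 6)
  'child' -> not in reference -> no match (matches: 6)
  'quickly' -> in reference (ref count 2, used 2/2) -> match (matches: 7)
  'quickly' -> ref count 2 already used up (2/2) -> clipped, no match (matches: 7)
  'under' -> ref count 2 already used up (2/2) -> clipped, no match (matches: 7)
Clipped matches: 7, Candidate length: 10
Precision = 7/10

7/10


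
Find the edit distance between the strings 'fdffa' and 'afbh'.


Building DP table for s1='fdffa' (len 5) and s2='afbh' (len 4):
       a  f  b  h
    0  1  2  3  4
  f 1  1  1  2  3
  d 2  2  2  2  3
  f 3  3  2  3  3
  f 4  4  3  3  4
  a 5  4  4  4  4
Edit distance = dp[5][4] = 4

4


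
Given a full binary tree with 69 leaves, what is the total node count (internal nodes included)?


Leaf nodes (terminals): 69
Internal nodes = n - 1 = 69 - 1 = 68
Total = leaves + internal = 69 + 68 = 137

137


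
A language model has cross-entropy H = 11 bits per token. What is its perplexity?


Perplexity formula: PP = 2^H
H = 11
PP = 2^11
PP = 2^11 = 2048

2048


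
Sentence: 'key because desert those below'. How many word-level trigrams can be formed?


Word trigrams from [5] words:
  Trigram 1: (key because desert)
  Trigram 2: (because desert those)
  Trigram 3: (desert those below)
Total word trigrams: 5 - 2 = 3

3


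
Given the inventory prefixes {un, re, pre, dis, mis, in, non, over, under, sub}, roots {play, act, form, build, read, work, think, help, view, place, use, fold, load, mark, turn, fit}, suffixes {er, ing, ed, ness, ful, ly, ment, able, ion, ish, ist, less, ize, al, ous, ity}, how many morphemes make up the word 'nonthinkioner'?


Segmenting 'nonthinkioner' against the inventory:
  'non' -> prefix (morpheme 1)
  'think' -> root (morpheme 2)
  'ion' -> suffix (morpheme 3)
  'er' -> suffix (morpheme 4)
Total morphemes: 4

4


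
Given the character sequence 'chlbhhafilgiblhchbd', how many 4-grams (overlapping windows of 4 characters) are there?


String 'chlbhhafilgiblhchbd' has length L = 19.
Number of overlapping n-grams = L - n + 1
Substituting: 19 - 4 + 1 = 16

16


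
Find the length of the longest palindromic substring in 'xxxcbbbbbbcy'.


Scanning 'xxxcbbbbbbcy' for palindromic substrings.
Substring at positions 3-10: 'cbbbbbbc'.
Check: reverse('cbbbbbbc') = 'cbbbbbbc' -> palindrome confirmed.
Neighbouring characters ('x' / 'y') break symmetry, so it cannot extend further.
No longer palindromic substring exists; longest length = 8

8


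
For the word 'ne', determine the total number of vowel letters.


Scanning each character of 'ne':
  Position 1: 'n' -> consonant (running count: 0)
  Position 2: 'e' -> vowel (running count: 1)
Total vowels: 1

1


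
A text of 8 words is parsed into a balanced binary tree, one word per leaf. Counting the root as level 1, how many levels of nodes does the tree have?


In a balanced binary tree with n leaves the deepest leaf is ceil(log2(n)) edges below the root,
so counting node levels inclusive of root and leaves gives ceil(log2(n)) + 1 levels.
log2(8) = 3.0000
ceil(3.0000) = 3
levels = 3 + 1 = 4

4


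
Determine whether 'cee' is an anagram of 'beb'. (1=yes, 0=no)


Sort characters of 'cee': 'cee'
Sort characters of 'beb': 'bbe'
Sorted forms differ -> they are NOT anagrams
Result: 0

0


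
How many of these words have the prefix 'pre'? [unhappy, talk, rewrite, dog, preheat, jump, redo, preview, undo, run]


Checking each word for prefix 'pre':
  'unhappy' -> no (count: 0)
  'talk' -> no (count: 0)
  'rewrite' -> no (count: 0)
  'dog' -> no (count: 0)
  'preheat' -> YES, starts with 'pre' (count: 1)
  'jump' -> no (count: 1)
  'redo' -> no (count: 1)
  'preview' -> YES, starts with 'pre' (count: 2)
  'undo' -> no (count: 2)
  'run' -> no (count: 2)
Total with prefix 'pre': 2

2


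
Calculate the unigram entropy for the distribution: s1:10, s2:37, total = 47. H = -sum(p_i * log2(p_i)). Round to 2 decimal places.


Computing entropy H = -sum(p_i * log2(p_i)):
  s1: p = 10/47 = 0.2128, -p*log2(p) = 0.4750
  s2: p = 37/47 = 0.7872, -p*log2(p) = 0.2717
H = sum of terms = 0.7467
Rounded to 2 decimals: 0.75

0.75


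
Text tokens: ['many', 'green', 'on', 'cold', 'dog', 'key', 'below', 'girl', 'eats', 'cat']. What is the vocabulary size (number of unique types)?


Listing all tokens and tracking unique types:
  Token 1: 'many' -> NEW (unique so far: 1)
  Token 2: 'green' -> NEW (unique so far: 2)
  Token 3: 'on' -> NEW (unique so far: 3)
  Token 4: 'cold' -> NEW (unique so far: 4)
  Token 5: 'dog' -> NEW (unique so far: 5)
  Token 6: 'key' -> NEW (unique so far: 6)
  Token 7: 'below' -> NEW (unique so far: 7)
  Token 8: 'girl' -> NEW (unique so far: 8)
  Token 9: 'eats' -> NEW (unique so far: 9)
  Token 10: 'cat' -> NEW (unique so far: 10)
Unique types: ('below', 'cat', 'cold', 'dog', 'eats', 'girl', 'green', 'key', 'many', 'on')
Vocabulary size: 10

10


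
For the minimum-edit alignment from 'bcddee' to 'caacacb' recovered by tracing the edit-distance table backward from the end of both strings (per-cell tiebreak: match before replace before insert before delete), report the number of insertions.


Edit distance = 7. Backtracking from cell (6, 7) with preference match > replace > insert > delete,
then listing the resulting alignment 'bcddee' -> 'caacacb' left to right:
  Step 1: insert 'c' [insertion #1]
  Step 2: replace b->a
  Step 3: replace c->a
  Step 4: replace d->c
  Step 5: replace d->a
  Step 6: replace e->c
  Step 7: replace e->b
Total insertions: 1

1


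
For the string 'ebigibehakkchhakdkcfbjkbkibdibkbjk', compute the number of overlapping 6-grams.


String 'ebigibehakkchhakdkcfbjkbkibdibkbjk' has length L = 34.
Number of overlapping n-grams = L - n + 1
Substituting: 34 - 6 + 1 = 29

29


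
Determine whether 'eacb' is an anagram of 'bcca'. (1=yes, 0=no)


Sort characters of 'eacb': 'abce'
Sort characters of 'bcca': 'abcc'
Sorted forms differ -> they are NOT anagrams
Result: 0

0


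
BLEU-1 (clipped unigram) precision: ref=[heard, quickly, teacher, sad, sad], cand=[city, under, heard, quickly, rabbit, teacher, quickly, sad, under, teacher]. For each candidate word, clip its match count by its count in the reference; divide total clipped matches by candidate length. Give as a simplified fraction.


Reference word counts: {'heard': 1, 'quickly': 1, 'sad': 2, 'teacher': 1}
Checking each candidate word (with clipping):
  'city' -> not in reference -> no match (matches: 0)
  'under' -> not in reference -> no match (matches: 0)
  'heard' -> in reference (ref count 1, used 1/1) -> match (matches: 1)
  'quickly' -> in reference (ref count 1, used 1/1) -> match (matches: 2)
  'rabbit' -> not in reference -> no match (matches: 2)
  'teacher' -> in reference (ref count 1, used 1/1) -> match (matches: 3)
  'quickly' -> ref count 1 already used up (1/1) -> clipped, no match (matches: 3)
  'sad' -> in reference (ref count 2, used 1/2) -> match (matches: 4)
  'under' -> not in reference -> no match (matches: 4)
  'teacher' -> ref count 1 already used up (1/1) -> clipped, no match (matches: 4)
Clipped matches: 4, Candidate length: 10
Precision = 4/10 = 2/5

2/5


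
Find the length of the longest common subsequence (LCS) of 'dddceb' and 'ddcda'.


DP table for LCS of 'dddceb' and 'ddcda':
       d  d  c  d  a
    0  0  0  0  0  0
  d 0  1  1  1  1  1
  d 0  1  2  2  2  2
  d 0  1  2  2  3  3
  c 0  1  2  3  3  3
  e 0  1  2  3  3  3
  b 0  1  2  3  3  3
LCS: 'ddd'
LCS length = 3

3


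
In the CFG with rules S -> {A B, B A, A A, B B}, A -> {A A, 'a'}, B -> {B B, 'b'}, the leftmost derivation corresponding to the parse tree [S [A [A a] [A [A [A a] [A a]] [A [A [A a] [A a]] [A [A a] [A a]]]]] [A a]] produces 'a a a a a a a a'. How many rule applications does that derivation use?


Every bracketed nonterminal node [X ...] in the tree is produced by exactly one rule application.
Reading the tree off as a leftmost derivation:
  Step 1: S  =>  A A   (applied S -> A A)
  Step 2: A A  =>  A A A   (applied A -> A A)
  Step 3: A A A  =>  a A A   (applied A -> a)
  Step 4: a A A  =>  a A A A   (applied A -> A A)
  Step 5: a A A A  =>  a A A A A   (applied A -> A A)
  Step 6: a A A A A  =>  a a A A A   (applied A -> a)
  Step 7: a a A A A  =>  a a a A A   (applied A -> a)
  Step 8: a a a A A  =>  a a a A A A   (applied A -> A A)
  Step 9: a a a A A A  =>  a a a A A A A   (applied A -> A A)
  Step 10: a a a A A A A  =>  a a a a A A A   (applied A -> a)
  Step 11: a a a a A A A  =>  a a a a a A A   (applied A -> a)
  Step 12: a a a a a A A  =>  a a a a a A A A   (applied A -> A A)
  Step 13: a a a a a A A A  =>  a a a a a a A A   (applied A -> a)
  Step 14: a a a a a a A A  =>  a a a a a a a A   (applied A -> a)
  Step 15: a a a a a a a A  =>  a a a a a a a a   (applied A -> a)
Final yield: a a a a a a a a
Total rewrite steps: 15

15


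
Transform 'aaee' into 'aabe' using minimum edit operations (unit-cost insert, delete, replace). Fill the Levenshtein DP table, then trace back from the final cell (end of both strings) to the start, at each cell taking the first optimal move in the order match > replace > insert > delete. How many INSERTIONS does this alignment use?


Edit distance = 1. Backtracking from cell (4, 4) with preference match > replace > insert > delete,
then listing the resulting alignment 'aaee' -> 'aabe' left to right:
  Step 1: keep 'a'
  Step 2: keep 'a'
  Step 3: replace e->b
  Step 4: keep 'e'
Total insertions: 0

0


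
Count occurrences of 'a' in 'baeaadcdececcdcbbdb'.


Scanning 'baeaadcdececcdcbbdb' for 'a':
  Position 1: 'a' -> MATCH (count: 1)
  Position 3: 'a' -> MATCH (count: 2)
  Position 4: 'a' -> MATCH (count: 3)
Total occurrences of 'a': 3

3


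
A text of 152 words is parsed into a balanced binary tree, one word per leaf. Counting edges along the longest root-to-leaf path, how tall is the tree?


In a balanced binary tree with n leaves the deepest leaf is ceil(log2(n)) edges below the root.
log2(152) = 7.2479
ceil(7.2479) = 8
height (edges) = 8

8


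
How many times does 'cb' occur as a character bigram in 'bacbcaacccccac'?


Scanning 'bacbcaacccccac' for bigram 'cb':
  Position 0: 'ba' -> no
  Position 1: 'ac' -> no
  Position 2: 'cb' -> MATCH
  Position 3: 'bc' -> no
  Position 4: 'ca' -> no
  Position 5: 'aa' -> no
  Position 6: 'ac' -> no
  Position 7: 'cc' -> no
  Position 8: 'cc' -> no
  Position 9: 'cc' -> no
  Position 10: 'cc' -> no
  Position 11: 'ca' -> no
  Position 12: 'ac' -> no
Total matches: 1

1


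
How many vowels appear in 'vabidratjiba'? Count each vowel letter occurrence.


Scanning each character of 'vabidratjiba':
  Position 1: 'v' -> consonant (running count: 0)
  Position 2: 'a' -> vowel (running count: 1)
  Position 3: 'b' -> consonant (running count: 1)
  Position 4: 'i' -> vowel (running count: 2)
  Position 5: 'd' -> consonant (running count: 2)
  Position 6: 'r' -> consonant (running count: 2)
  Position 7: 'a' -> vowel (running count: 3)
  Position 8: 't' -> consonant (running count: 3)
  Position 9: 'j' -> consonant (running count: 3)
  Position 10: 'i' -> vowel (running count: 4)
  Position 11: 'b' -> consonant (running count: 4)
  Position 12: 'a' -> vowel (running count: 5)
Total vowels: 5

5


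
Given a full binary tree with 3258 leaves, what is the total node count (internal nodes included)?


Leaf nodes (terminals): 3258
Internal nodes = n - 1 = 3258 - 1 = 3257
Total = leaves + internal = 3258 + 3257 = 6515

6515


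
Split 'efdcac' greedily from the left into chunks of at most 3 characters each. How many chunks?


'efdcac' has 6 characters.
Chunking with max size 3:
  Chunk 1: 'efd' (positions 0-2)
  Chunk 2: 'cac' (positions 3-5)
Total chunks: ceil(6 / 3) = 2

2


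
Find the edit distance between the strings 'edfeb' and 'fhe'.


Building DP table for s1='edfeb' (len 5) and s2='fhe' (len 3):
       f  h  e
    0  1  2  3
  e 1  1  2  2
  d 2  2  2  3
  f 3  2  3  3
  e 4  3  3  3
  b 5  4  4  4
Edit distance = dp[5][3] = 4

4


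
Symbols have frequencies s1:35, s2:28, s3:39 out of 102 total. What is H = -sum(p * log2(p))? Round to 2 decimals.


Computing entropy H = -sum(p_i * log2(p_i)):
  s1: p = 35/102 = 0.3431, -p*log2(p) = 0.5295
  s2: p = 28/102 = 0.2745, -p*log2(p) = 0.5120
  s3: p = 39/102 = 0.3824, -p*log2(p) = 0.5303
H = sum of terms = 1.5718
Rounded to 2 decimals: 1.57

1.57


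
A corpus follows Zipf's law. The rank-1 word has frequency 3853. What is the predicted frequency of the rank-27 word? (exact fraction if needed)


Zipf's law: freq(rank) = f1 / rank
f1 = 3853, rank = 27
freq = 3853 / 27
GCD(3853, 27) = 1
Simplified: 3853/27

3853/27


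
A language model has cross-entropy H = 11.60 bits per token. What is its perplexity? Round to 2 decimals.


Perplexity formula: PP = 2^H
H = 11.60
PP = 2^11.60
Decompose: 2^11.60 = 2^11 * 2^0.60
2^11 = 2048, 2^0.60 ~ 1.5157166
PP ~ 2048 * 1.5157166 = 3104.1875968
Rounded to 2 decimals: 3104.19

3104.19


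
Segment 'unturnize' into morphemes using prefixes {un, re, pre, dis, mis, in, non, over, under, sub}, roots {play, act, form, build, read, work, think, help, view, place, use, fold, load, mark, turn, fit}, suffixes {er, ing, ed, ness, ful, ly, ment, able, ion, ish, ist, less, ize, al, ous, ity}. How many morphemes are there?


Segmenting 'unturnize' against the inventory:
  'un' -> prefix (morpheme 1)
  'turn' -> root (morpheme 2)
  'ize' -> suffix (morpheme 3)
Total morphemes: 3

3


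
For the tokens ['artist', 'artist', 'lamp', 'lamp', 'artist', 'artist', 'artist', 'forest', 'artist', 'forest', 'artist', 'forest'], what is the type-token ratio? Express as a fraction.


Tokens: 12
Unique types: ('artist', 'forest', 'lamp') = 3
TTR = 3/12
Simplify: divide both by 3 -> 1/4
TTR = 1/4

1/4
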